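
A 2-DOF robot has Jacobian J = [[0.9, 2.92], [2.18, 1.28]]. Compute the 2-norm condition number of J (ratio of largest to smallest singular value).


JJ^T eigenvalues: trace(JJ^T) = 15.7272, det(JJ^T) = det(J)^2 = 27.18162496
s_max^2 = (15.7272 + sqrt(138.61832000))/2 = 13.75041408
s_min^2 = (15.7272 - sqrt(138.61832000))/2 = 1.97678592
kappa = s_max/s_min = sqrt(13.75041408/1.97678592) = 2.6374

2.6374


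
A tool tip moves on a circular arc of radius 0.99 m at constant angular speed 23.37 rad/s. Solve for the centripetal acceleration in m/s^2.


a_c = omega^2 * r = 23.37^2 * 0.99 = 540.6953

540.6953 m/s^2


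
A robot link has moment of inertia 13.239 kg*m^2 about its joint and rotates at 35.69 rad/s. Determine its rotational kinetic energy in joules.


KE = (1/2)*I*omega^2 = 0.5*13.239*35.69^2 = 8431.7609

8431.7609 J


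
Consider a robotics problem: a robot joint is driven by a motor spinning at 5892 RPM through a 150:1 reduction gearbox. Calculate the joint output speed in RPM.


omega_joint = omega_motor / N = 5892 / 150 = 39.2800

39.2800 RPM


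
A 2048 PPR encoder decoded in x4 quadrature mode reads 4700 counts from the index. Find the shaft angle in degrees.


angle = counts * 360 / (PPR*4) = 4700 * 360 / 8192 = 206.5430

206.5430 degrees


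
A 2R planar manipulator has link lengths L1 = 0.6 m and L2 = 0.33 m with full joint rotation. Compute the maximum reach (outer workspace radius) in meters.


r_max = L1 + L2 = 0.6 + 0.33 = 0.9300

0.9300 m


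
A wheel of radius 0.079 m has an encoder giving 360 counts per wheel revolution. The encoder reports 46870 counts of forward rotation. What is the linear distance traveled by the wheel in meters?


revs = 46870/360 = 130.194444
d = revs * 2*pi*r = 130.194444 * 2*pi*0.079 = 64.6248

64.6248 m


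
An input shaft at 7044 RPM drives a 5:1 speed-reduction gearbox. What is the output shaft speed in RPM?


omega_out = omega_in / N = 7044 / 5 = 1408.8000

1408.8000 RPM


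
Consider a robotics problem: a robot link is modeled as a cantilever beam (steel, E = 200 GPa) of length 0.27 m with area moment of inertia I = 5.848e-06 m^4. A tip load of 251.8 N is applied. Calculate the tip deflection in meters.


delta = F*L^3/(3*E*I) = 251.8*0.27^3/(3*2.000e+11*5.848e-06)
      = 4.9561794/3508800 = 1.4125e-06

1.4125e-06 m


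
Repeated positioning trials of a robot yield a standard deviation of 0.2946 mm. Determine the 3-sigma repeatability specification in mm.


repeatability = 3*sigma = 3*0.2946 = 0.8838

0.8838 mm


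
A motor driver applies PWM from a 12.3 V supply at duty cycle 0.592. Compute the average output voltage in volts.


V_avg = V_supply * D = 12.3*0.592 = 7.2816

7.2816 V


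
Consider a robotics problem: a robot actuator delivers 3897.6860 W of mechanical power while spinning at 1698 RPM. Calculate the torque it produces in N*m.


omega = 1698 * 2*pi/60 = 177.814144 rad/s
tau = P / omega = 3897.6860 / 177.814144 = 21.9200

21.9200 N*m


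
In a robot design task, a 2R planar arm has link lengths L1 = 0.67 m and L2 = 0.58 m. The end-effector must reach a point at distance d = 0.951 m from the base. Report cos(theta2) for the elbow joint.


cos(th2) = (d^2 - L1^2 - L2^2)/(2*L1*L2) = (0.951^2 - 0.67^2 - 0.58^2)/(2*0.67*0.58) = 0.1532

0.1532


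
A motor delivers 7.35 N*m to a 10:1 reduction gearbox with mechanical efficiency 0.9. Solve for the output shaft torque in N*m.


tau_out = tau_in * N * eta = 7.35 * 10 * 0.9 = 66.1500

66.1500 N*m


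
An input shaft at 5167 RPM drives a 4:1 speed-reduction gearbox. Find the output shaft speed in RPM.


omega_out = omega_in / N = 5167 / 4 = 1291.7500

1291.7500 RPM


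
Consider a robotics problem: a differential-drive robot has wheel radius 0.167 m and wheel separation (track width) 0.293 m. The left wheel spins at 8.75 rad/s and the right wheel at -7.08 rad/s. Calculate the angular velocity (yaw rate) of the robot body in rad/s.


omega = r*(wR - wL)/L = 0.167*(-7.08 - (8.75))/0.293 = -9.0226

-9.0226 rad/s


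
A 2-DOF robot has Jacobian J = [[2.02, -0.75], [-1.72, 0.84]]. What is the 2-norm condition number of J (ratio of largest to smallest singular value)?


JJ^T eigenvalues: trace(JJ^T) = 8.3069, det(JJ^T) = det(J)^2 = 0.16548624
s_max^2 = (8.3069 + sqrt(68.34264265))/2 = 8.28693045
s_min^2 = (8.3069 - sqrt(68.34264265))/2 = 0.01996955
kappa = s_max/s_min = sqrt(8.28693045/0.01996955) = 20.3710

20.3710


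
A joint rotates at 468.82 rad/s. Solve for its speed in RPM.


RPM = 468.82 * 60/(2*pi) = 4476.9012

4476.9012 RPM


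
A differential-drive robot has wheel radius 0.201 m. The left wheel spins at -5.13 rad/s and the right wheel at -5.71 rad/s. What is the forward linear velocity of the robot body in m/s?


v = r*(wR + wL)/2 = 0.201*(-5.71 + -5.13)/2 = -1.0894

-1.0894 m/s


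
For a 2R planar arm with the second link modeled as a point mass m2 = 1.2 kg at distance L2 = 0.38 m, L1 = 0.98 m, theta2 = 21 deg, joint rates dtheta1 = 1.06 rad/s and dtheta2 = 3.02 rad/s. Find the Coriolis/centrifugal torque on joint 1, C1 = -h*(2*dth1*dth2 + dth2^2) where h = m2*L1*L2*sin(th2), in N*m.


h = m2*L1*L2*sin(th2) = 1.2*0.98*0.38*sin(21 deg) = 0.160147
C1 = -h*(2*1.06*3.02 + 3.02^2) = -0.160147*15.5228 = -2.4859

-2.4859 N*m


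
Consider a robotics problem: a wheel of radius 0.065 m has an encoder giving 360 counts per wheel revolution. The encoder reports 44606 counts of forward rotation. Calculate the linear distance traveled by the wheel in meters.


revs = 44606/360 = 123.905556
d = revs * 2*pi*r = 123.905556 * 2*pi*0.065 = 50.6039

50.6039 m


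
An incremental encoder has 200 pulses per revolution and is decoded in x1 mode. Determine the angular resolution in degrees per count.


resolution = 360 / (PPR * 1) = 360 / 200 = 1.8000

1.8000 degrees


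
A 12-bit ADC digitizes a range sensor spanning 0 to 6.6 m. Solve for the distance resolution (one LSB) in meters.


res = range / 2^n = 6.6/2^12 = 6.6/4096 = 0.0016

0.0016 m


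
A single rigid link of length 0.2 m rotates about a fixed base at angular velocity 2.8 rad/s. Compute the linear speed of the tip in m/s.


v = L*omega = 0.2 * 2.8 = 0.5600

0.5600 m/s


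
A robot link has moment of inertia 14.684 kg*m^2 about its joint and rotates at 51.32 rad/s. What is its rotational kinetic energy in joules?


KE = (1/2)*I*omega^2 = 0.5*14.684*51.32^2 = 19336.9367

19336.9367 J


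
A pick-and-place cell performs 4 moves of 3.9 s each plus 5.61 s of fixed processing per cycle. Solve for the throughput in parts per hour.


T_cycle = 4*3.9 + 5.61 = 21.2100 s
rate = 3600/T = 169.7313

169.7313 parts/hour


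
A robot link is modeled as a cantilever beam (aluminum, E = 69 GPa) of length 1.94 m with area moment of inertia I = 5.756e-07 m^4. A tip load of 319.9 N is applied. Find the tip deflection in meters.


delta = F*L^3/(3*E*I) = 319.9*1.94^3/(3*6.900e+10*5.756e-07)
      = 2335.7127416/119149.2 = 0.0196

0.0196 m


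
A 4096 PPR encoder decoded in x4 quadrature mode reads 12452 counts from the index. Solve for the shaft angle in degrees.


angle = counts * 360 / (PPR*4) = 12452 * 360 / 16384 = 273.6035

273.6035 degrees


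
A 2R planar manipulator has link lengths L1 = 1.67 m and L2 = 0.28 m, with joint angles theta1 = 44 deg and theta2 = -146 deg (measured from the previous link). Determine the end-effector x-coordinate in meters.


x = L1*cos(th1) + L2*cos(th1+th2) = 1.67*cos(44 deg) + 0.28*cos(-102 deg) = 1.1431

1.1431 m


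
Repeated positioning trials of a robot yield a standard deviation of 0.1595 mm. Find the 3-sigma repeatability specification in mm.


repeatability = 3*sigma = 3*0.1595 = 0.4785

0.4785 mm


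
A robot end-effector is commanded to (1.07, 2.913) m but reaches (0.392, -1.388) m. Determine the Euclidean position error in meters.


dx = 0.392 - (1.07) = -0.6780, dy = -1.388 - (2.913) = -4.3010
err = sqrt(0.459684 + 18.498601) = 4.3541

4.3541 m


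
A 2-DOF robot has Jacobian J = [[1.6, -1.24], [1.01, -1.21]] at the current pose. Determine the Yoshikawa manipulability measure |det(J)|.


det(J) = 1.6*-1.21 - (-1.24)*(1.01) = -0.6836
|det(J)| = 0.6836

0.6836


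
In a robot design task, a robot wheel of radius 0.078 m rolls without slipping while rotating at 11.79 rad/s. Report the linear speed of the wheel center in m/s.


v = omega * r = 11.79 * 0.078 = 0.9196

0.9196 m/s


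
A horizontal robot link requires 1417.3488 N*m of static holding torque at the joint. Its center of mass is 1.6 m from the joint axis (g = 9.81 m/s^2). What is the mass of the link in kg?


m = tau / (g*L) = 1417.3488 / (9.81 * 1.6) = 90.3000

90.3000 kg


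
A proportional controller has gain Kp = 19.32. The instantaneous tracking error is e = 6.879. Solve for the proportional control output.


u_P = Kp * e = 19.32 * 6.879 = 132.9023

132.9023


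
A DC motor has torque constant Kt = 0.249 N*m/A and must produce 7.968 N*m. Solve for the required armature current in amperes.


I = tau / Kt = 7.968/0.249 = 32.0000

32.0000 A


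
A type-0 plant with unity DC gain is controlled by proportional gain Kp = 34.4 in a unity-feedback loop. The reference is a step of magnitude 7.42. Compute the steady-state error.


e_ss = R/(1 + Kp) = 7.42/(1 + 34.4) = 7.42/35.4000 = 0.2096

0.2096


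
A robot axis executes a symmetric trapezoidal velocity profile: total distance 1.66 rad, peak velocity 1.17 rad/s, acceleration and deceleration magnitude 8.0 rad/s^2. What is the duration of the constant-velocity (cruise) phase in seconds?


t_acc = v/a = 0.146250 s, d_acc = v^2/(2a) = 0.085556 rad each
d_cruise = 1.66 - 2*0.085556 = 1.488888 rad
t_cruise = d_cruise/v = 1.488888/1.17 = 1.2726

1.2726 s


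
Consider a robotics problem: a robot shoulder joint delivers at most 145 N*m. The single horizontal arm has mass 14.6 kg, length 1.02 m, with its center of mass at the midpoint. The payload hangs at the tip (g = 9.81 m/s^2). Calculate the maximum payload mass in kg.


tau_arm = m_arm*g*(L/2) = 14.6*9.81*1.02/2 = 73.0453 N*m
tau_payload = tau_max - tau_arm = 145 - 73.0453 = 71.9547
m_payload = tau_payload / (g*L) = 71.9547 / (9.81*1.02) = 7.1910

7.1910 kg


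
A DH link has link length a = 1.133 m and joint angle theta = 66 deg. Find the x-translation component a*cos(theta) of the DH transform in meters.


a*cos(theta) = 1.133*cos(66 deg) = 0.4608

0.4608 m


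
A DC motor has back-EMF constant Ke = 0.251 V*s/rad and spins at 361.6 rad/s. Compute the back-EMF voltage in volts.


V_emf = Ke * omega = 0.251*361.6 = 90.7616

90.7616 V


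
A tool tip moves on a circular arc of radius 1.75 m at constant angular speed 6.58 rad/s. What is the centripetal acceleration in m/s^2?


a_c = omega^2 * r = 6.58^2 * 1.75 = 75.7687

75.7687 m/s^2


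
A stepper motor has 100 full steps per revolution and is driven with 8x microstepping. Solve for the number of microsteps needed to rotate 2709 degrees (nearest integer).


step_size = 360/(100*8) = 360/800 = 0.450000 deg
n = 2709/(360/800) = 2709*800/360 = 6020

6020 steps


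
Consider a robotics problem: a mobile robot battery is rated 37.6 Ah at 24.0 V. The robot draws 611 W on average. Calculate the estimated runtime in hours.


E = 37.6*24.0 = 902.4000 Wh
t = E/P = 902.4000/611 = 1.4769

1.4769 hours


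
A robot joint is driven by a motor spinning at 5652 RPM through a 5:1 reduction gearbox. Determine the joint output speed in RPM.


omega_joint = omega_motor / N = 5652 / 5 = 1130.4000

1130.4000 RPM


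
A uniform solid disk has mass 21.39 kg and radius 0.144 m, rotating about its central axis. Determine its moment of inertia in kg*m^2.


I = (1/2)*m*R^2 = 0.5*21.39*0.144^2 = 0.2218

0.2218 kg*m^2


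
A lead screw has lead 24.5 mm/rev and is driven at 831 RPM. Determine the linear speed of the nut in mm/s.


v = lead * (RPM/60) = 24.5*831/60 = 339.3250

339.3250 mm/s


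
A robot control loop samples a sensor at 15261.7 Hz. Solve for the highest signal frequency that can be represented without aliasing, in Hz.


f_max = f_s/2 = 15261.7/2 = 7630.8500

7630.8500 Hz


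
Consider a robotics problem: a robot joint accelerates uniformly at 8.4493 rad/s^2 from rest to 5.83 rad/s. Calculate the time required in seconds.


t = delta_omega / alpha = 5.83 / 8.4493 = 0.6900

0.6900 s


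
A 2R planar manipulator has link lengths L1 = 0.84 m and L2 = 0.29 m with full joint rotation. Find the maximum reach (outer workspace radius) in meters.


r_max = L1 + L2 = 0.84 + 0.29 = 1.1300

1.1300 m


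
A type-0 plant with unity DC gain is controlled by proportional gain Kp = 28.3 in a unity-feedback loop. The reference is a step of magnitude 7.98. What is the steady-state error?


e_ss = R/(1 + Kp) = 7.98/(1 + 28.3) = 7.98/29.3000 = 0.2724

0.2724


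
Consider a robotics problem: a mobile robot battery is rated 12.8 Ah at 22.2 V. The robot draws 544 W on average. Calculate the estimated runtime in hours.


E = 12.8*22.2 = 284.1600 Wh
t = E/P = 284.1600/544 = 0.5224

0.5224 hours


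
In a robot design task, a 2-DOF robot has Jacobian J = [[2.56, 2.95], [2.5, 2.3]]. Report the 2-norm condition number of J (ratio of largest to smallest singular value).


JJ^T eigenvalues: trace(JJ^T) = 26.7961, det(JJ^T) = det(J)^2 = 2.21116900
s_max^2 = (26.7961 + sqrt(709.18629921))/2 = 26.71332599
s_min^2 = (26.7961 - sqrt(709.18629921))/2 = 0.08277401
kappa = s_max/s_min = sqrt(26.71332599/0.08277401) = 17.9646

17.9646


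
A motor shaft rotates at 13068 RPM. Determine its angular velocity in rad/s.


omega = 13068 * 2*pi/60 = 1368.4778

1368.4778 rad/s


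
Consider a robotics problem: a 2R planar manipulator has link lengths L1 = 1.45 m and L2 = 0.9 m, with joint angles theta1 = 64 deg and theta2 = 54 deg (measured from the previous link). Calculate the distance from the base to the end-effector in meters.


x = L1*cos(th1) + L2*cos(th1+th2) = 0.213114
y = L1*sin(th1) + L2*sin(th1+th2) = 2.097904
d = sqrt(x^2 + y^2) = sqrt(0.045418 + 4.401201) = 2.1087

2.1087 m


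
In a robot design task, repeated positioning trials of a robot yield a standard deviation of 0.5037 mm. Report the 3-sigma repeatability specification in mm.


repeatability = 3*sigma = 3*0.5037 = 1.5111

1.5111 mm


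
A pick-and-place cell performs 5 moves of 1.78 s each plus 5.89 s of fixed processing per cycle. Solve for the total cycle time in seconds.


T = 5*1.78 + 5.89 = 14.7900

14.7900 s


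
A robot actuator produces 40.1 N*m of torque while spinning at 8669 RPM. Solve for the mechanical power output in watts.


omega = 8669 * 2*pi/60 = 907.815557 rad/s
P = tau * omega = 40.1 * 907.815557 = 36403.4038

36403.4038 W


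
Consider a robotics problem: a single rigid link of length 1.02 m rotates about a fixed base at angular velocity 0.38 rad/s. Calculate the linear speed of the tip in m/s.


v = L*omega = 1.02 * 0.38 = 0.3876

0.3876 m/s


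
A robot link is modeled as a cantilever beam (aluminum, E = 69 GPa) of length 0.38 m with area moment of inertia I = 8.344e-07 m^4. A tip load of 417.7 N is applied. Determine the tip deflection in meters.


delta = F*L^3/(3*E*I) = 417.7*0.38^3/(3*6.900e+10*8.344e-07)
      = 22.9200344/172720.8 = 1.3270e-04

1.3270e-04 m


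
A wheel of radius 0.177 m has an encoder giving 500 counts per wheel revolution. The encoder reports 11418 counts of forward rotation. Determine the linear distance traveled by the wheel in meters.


revs = 11418/500 = 22.836000
d = revs * 2*pi*r = 22.836000 * 2*pi*0.177 = 25.3965

25.3965 m


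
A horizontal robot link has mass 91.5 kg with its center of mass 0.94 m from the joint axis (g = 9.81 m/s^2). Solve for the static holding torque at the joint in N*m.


tau = m*g*L = 91.5 * 9.81 * 0.94 = 843.7581

843.7581 N*m


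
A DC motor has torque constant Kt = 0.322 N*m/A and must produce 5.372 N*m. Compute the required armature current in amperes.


I = tau / Kt = 5.372/0.322 = 16.6832

16.6832 A


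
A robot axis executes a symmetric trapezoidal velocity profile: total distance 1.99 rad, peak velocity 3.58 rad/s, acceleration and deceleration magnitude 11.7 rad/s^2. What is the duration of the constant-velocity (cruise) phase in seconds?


t_acc = v/a = 0.305983 s, d_acc = v^2/(2a) = 0.547709 rad each
d_cruise = 1.99 - 2*0.547709 = 0.894582 rad
t_cruise = d_cruise/v = 0.894582/3.58 = 0.2499

0.2499 s


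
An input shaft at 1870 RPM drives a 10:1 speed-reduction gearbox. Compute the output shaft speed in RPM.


omega_out = omega_in / N = 1870 / 10 = 187.0000

187.0000 RPM


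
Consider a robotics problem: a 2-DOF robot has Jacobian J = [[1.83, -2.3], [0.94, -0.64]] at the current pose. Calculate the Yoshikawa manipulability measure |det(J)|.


det(J) = 1.83*-0.64 - (-2.3)*(0.94) = 0.9908
|det(J)| = 0.9908

0.9908


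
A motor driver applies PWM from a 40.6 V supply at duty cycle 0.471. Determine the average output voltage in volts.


V_avg = V_supply * D = 40.6*0.471 = 19.1226

19.1226 V


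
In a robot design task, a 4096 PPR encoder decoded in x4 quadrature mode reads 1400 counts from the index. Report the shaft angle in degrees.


angle = counts * 360 / (PPR*4) = 1400 * 360 / 16384 = 30.7617

30.7617 degrees


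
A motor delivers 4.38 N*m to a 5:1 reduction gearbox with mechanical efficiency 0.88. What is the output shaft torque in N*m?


tau_out = tau_in * N * eta = 4.38 * 5 * 0.88 = 19.2720

19.2720 N*m


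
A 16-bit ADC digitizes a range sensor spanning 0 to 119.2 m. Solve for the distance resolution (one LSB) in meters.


res = range / 2^n = 119.2/2^16 = 119.2/65536 = 0.0018

0.0018 m


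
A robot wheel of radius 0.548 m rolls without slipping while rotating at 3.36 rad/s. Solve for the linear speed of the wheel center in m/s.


v = omega * r = 3.36 * 0.548 = 1.8413

1.8413 m/s


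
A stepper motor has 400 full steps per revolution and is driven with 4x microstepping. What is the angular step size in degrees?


step = 360/(400*4) = 360/1600 = 0.2250

0.2250 degrees


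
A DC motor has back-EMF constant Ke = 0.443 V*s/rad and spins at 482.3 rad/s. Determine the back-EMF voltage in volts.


V_emf = Ke * omega = 0.443*482.3 = 213.6589

213.6589 V


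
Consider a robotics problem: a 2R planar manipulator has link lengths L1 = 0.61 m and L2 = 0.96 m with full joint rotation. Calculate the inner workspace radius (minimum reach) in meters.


r_min = |L1 - L2| = |0.61 - 0.96| = 0.3500

0.3500 m


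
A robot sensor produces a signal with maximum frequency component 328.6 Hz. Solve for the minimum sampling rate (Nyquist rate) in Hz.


f_s,min = 2*f_max = 2*328.6 = 657.2000

657.2000 Hz


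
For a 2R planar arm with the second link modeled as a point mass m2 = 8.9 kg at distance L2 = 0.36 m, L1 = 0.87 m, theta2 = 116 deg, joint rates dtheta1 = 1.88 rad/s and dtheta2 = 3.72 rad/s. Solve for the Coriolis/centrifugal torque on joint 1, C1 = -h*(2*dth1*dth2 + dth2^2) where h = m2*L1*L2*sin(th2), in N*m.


h = m2*L1*L2*sin(th2) = 8.9*0.87*0.36*sin(116 deg) = 2.505370
C1 = -h*(2*1.88*3.72 + 3.72^2) = -2.505370*27.8256 = -69.7134

-69.7134 N*m


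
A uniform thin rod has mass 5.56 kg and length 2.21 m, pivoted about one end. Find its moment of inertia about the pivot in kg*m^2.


I = (1/3)*m*L^2 = (1/3)*5.56*2.21^2 = 9.0519

9.0519 kg*m^2


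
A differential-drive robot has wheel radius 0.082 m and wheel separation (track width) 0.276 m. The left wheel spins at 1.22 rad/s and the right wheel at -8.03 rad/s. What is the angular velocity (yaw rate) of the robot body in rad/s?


omega = r*(wR - wL)/L = 0.082*(-8.03 - (1.22))/0.276 = -2.7482

-2.7482 rad/s


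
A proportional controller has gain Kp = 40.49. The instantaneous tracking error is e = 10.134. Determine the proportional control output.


u_P = Kp * e = 40.49 * 10.134 = 410.3257

410.3257


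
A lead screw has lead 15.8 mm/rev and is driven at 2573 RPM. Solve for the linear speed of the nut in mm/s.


v = lead * (RPM/60) = 15.8*2573/60 = 677.5567

677.5567 mm/s


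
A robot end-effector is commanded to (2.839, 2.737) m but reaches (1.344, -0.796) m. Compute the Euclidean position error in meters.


dx = 1.344 - (2.839) = -1.4950, dy = -0.796 - (2.737) = -3.5330
err = sqrt(2.235025 + 12.482089) = 3.8363

3.8363 m


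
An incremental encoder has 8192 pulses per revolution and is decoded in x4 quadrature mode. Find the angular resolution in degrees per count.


resolution = 360 / (PPR * 4) = 360 / 32768 = 0.0110

0.0110 degrees


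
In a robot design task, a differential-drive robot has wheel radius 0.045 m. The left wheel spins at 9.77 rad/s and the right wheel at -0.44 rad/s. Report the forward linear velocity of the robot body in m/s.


v = r*(wR + wL)/2 = 0.045*(-0.44 + 9.77)/2 = 0.2099

0.2099 m/s


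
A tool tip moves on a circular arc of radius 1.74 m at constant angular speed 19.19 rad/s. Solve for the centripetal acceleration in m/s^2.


a_c = omega^2 * r = 19.19^2 * 1.74 = 640.7656

640.7656 m/s^2


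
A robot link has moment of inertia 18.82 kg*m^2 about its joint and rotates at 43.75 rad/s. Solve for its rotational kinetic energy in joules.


KE = (1/2)*I*omega^2 = 0.5*18.82*43.75^2 = 18011.3281

18011.3281 J


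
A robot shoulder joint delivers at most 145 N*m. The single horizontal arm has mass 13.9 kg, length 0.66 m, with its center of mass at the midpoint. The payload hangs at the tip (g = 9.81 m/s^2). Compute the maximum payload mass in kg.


tau_arm = m_arm*g*(L/2) = 13.9*9.81*0.66/2 = 44.9985 N*m
tau_payload = tau_max - tau_arm = 145 - 44.9985 = 100.0015
m_payload = tau_payload / (g*L) = 100.0015 / (9.81*0.66) = 15.4452

15.4452 kg


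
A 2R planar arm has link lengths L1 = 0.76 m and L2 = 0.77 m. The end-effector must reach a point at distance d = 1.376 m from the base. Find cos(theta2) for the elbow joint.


cos(th2) = (d^2 - L1^2 - L2^2)/(2*L1*L2) = (1.376^2 - 0.76^2 - 0.77^2)/(2*0.76*0.77) = 0.6176

0.6176


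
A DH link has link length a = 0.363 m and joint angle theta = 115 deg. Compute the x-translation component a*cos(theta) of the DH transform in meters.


a*cos(theta) = 0.363*cos(115 deg) = -0.1534

-0.1534 m


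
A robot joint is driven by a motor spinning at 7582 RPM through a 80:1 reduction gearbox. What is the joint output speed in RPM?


omega_joint = omega_motor / N = 7582 / 80 = 94.7750

94.7750 RPM


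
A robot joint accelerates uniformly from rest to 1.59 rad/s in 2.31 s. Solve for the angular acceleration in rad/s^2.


alpha = delta_omega / t = 1.59 / 2.31 = 0.6883

0.6883 rad/s^2


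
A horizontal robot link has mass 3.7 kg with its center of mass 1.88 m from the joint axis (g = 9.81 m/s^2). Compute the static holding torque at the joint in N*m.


tau = m*g*L = 3.7 * 9.81 * 1.88 = 68.2384

68.2384 N*m


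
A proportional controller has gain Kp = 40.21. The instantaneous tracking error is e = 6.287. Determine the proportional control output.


u_P = Kp * e = 40.21 * 6.287 = 252.8003

252.8003


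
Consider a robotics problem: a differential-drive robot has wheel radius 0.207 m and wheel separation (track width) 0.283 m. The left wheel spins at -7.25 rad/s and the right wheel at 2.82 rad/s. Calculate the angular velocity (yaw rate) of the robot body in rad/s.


omega = r*(wR - wL)/L = 0.207*(2.82 - (-7.25))/0.283 = 7.3657

7.3657 rad/s


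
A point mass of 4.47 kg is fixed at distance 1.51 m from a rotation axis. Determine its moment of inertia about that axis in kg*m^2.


I = m*r^2 = 4.47*1.51^2 = 10.1920

10.1920 kg*m^2


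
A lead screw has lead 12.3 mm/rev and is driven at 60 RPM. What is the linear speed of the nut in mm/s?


v = lead * (RPM/60) = 12.3*60/60 = 12.3000

12.3000 mm/s


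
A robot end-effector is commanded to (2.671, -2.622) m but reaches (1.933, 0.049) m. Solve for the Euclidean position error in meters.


dx = 1.933 - (2.671) = -0.7380, dy = 0.049 - (-2.622) = 2.6710
err = sqrt(0.544644 + 7.134241) = 2.7711

2.7711 m


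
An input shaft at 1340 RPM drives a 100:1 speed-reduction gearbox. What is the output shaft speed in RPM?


omega_out = omega_in / N = 1340 / 100 = 13.4000

13.4000 RPM


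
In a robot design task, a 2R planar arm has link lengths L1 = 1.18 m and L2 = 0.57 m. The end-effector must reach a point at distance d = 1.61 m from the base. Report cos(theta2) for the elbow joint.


cos(th2) = (d^2 - L1^2 - L2^2)/(2*L1*L2) = (1.61^2 - 1.18^2 - 0.57^2)/(2*1.18*0.57) = 0.6503

0.6503


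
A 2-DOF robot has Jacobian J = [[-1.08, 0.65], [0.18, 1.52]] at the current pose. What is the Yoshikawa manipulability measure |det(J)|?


det(J) = -1.08*1.52 - (0.65)*(0.18) = -1.7586
|det(J)| = 1.7586

1.7586


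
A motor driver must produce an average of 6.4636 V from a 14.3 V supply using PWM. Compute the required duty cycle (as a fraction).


D = V_avg/V_supply = 6.4636/14.3 = 0.4520

0.4520


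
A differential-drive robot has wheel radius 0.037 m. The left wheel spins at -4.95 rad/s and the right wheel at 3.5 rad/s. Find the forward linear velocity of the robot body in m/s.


v = r*(wR + wL)/2 = 0.037*(3.5 + -4.95)/2 = -0.0268

-0.0268 m/s


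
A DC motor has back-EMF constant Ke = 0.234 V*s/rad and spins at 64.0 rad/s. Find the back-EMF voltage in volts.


V_emf = Ke * omega = 0.234*64.0 = 14.9760

14.9760 V


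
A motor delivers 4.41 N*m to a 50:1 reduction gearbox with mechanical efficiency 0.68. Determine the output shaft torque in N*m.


tau_out = tau_in * N * eta = 4.41 * 50 * 0.68 = 149.9400

149.9400 N*m


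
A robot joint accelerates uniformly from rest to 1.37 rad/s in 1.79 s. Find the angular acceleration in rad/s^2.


alpha = delta_omega / t = 1.37 / 1.79 = 0.7654

0.7654 rad/s^2


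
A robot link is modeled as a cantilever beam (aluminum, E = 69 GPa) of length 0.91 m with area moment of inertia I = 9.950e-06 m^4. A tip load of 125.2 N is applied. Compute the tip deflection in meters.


delta = F*L^3/(3*E*I) = 125.2*0.91^3/(3*6.900e+10*9.950e-06)
      = 94.3470892/2059650 = 4.5807e-05

4.5807e-05 m


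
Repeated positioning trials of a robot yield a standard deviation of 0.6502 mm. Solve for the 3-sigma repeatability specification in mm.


repeatability = 3*sigma = 3*0.6502 = 1.9506

1.9506 mm


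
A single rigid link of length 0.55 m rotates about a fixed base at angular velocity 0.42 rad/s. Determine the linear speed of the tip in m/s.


v = L*omega = 0.55 * 0.42 = 0.2310

0.2310 m/s


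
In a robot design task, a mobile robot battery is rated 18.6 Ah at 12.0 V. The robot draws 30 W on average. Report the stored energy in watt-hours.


E = capacity * V = 18.6*12.0 = 223.2000

223.2000 Wh


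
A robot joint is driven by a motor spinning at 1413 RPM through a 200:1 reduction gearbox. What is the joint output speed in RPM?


omega_joint = omega_motor / N = 1413 / 200 = 7.0650

7.0650 RPM


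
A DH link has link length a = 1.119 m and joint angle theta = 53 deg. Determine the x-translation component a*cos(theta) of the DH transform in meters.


a*cos(theta) = 1.119*cos(53 deg) = 0.6734

0.6734 m


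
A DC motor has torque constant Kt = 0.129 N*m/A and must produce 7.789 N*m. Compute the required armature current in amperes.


I = tau / Kt = 7.789/0.129 = 60.3798

60.3798 A


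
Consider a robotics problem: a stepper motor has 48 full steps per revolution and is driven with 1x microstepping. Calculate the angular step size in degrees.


step = 360/(48*1) = 360/48 = 7.5000

7.5000 degrees


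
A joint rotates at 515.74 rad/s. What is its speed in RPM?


RPM = 515.74 * 60/(2*pi) = 4924.9542

4924.9542 RPM


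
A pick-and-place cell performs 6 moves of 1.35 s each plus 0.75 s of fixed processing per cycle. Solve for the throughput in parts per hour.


T_cycle = 6*1.35 + 0.75 = 8.8500 s
rate = 3600/T = 406.7797

406.7797 parts/hour


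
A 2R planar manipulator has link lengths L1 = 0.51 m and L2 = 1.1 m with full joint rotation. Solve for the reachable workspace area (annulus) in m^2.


r_max = L1 + L2 = 1.6100, r_min = |L1 - L2| = 0.5900
A = pi*(r_max^2 - r_min^2) = pi*(2.5921 - 0.3481) = 7.0497

7.0497 m^2


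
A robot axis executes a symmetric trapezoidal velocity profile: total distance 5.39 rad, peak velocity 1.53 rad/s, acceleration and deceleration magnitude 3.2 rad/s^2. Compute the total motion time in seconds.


t_acc = v/a = 1.53/3.2 = 0.478125 s
d_acc = v^2/(2a) = 0.365766 rad (each ramp)
d_cruise = 5.39 - 2*0.365766 = 4.658468 rad
t_cruise = 4.658468/1.53 = 3.044750 s
t_total = 2*0.478125 + 3.044750 = 4.0010

4.0010 s


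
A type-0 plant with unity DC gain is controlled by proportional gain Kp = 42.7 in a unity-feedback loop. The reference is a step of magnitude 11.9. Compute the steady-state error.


e_ss = R/(1 + Kp) = 11.9/(1 + 42.7) = 11.9/43.7000 = 0.2723

0.2723


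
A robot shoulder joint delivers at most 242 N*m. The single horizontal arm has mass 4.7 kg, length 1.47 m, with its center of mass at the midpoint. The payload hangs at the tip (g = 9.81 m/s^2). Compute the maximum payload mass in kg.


tau_arm = m_arm*g*(L/2) = 4.7*9.81*1.47/2 = 33.8886 N*m
tau_payload = tau_max - tau_arm = 242 - 33.8886 = 208.1114
m_payload = tau_payload / (g*L) = 208.1114 / (9.81*1.47) = 14.4314

14.4314 kg


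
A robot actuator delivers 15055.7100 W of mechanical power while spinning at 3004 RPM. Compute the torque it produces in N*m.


omega = 3004 * 2*pi/60 = 314.578144 rad/s
tau = P / omega = 15055.7100 / 314.578144 = 47.8600

47.8600 N*m


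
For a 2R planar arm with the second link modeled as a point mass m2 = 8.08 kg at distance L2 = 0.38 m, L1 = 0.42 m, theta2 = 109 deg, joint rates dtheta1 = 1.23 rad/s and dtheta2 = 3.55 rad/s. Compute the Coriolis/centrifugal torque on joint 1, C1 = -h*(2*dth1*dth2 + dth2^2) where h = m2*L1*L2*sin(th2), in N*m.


h = m2*L1*L2*sin(th2) = 8.08*0.42*0.38*sin(109 deg) = 1.219310
C1 = -h*(2*1.23*3.55 + 3.55^2) = -1.219310*21.3355 = -26.0146

-26.0146 N*m


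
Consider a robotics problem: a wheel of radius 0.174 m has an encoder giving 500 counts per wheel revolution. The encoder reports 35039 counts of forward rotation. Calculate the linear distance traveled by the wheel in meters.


revs = 35039/500 = 70.078000
d = revs * 2*pi*r = 70.078000 * 2*pi*0.174 = 76.6145

76.6145 m


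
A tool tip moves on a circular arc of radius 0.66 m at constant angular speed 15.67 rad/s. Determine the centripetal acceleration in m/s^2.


a_c = omega^2 * r = 15.67^2 * 0.66 = 162.0623

162.0623 m/s^2


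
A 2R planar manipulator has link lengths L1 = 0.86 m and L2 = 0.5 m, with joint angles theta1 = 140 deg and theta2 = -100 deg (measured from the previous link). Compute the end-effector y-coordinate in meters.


y = L1*sin(th1) + L2*sin(th1+th2) = 0.86*sin(140 deg) + 0.5*sin(40 deg) = 0.8742

0.8742 m


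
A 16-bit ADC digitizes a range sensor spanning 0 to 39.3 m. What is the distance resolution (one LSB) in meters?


res = range / 2^n = 39.3/2^16 = 39.3/65536 = 5.9967e-04

5.9967e-04 m


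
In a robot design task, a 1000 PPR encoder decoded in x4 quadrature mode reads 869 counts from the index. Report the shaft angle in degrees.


angle = counts * 360 / (PPR*4) = 869 * 360 / 4000 = 78.2100

78.2100 degrees


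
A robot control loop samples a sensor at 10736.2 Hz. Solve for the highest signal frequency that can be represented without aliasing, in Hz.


f_max = f_s/2 = 10736.2/2 = 5368.1000

5368.1000 Hz


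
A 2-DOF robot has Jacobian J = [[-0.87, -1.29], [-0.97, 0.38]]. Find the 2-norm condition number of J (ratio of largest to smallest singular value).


JJ^T eigenvalues: trace(JJ^T) = 3.5063, det(JJ^T) = det(J)^2 = 2.50240761
s_max^2 = (3.5063 + sqrt(2.28450925))/2 = 2.50887966
s_min^2 = (3.5063 - sqrt(2.28450925))/2 = 0.99742034
kappa = s_max/s_min = sqrt(2.50887966/0.99742034) = 1.5860

1.5860


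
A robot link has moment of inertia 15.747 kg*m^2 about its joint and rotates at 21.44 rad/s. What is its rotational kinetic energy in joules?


KE = (1/2)*I*omega^2 = 0.5*15.747*21.44^2 = 3619.2401

3619.2401 J


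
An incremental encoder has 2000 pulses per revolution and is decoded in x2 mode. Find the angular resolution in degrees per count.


resolution = 360 / (PPR * 2) = 360 / 4000 = 0.0900

0.0900 degrees


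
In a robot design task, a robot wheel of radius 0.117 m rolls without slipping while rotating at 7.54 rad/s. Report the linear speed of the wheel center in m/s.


v = omega * r = 7.54 * 0.117 = 0.8822

0.8822 m/s


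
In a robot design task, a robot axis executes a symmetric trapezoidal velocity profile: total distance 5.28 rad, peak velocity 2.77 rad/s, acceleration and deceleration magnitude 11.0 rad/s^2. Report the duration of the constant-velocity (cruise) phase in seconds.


t_acc = v/a = 0.251818 s, d_acc = v^2/(2a) = 0.348768 rad each
d_cruise = 5.28 - 2*0.348768 = 4.582464 rad
t_cruise = d_cruise/v = 4.582464/2.77 = 1.6543

1.6543 s


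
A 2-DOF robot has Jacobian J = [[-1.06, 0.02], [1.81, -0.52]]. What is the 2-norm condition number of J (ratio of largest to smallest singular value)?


JJ^T eigenvalues: trace(JJ^T) = 4.6705, det(JJ^T) = det(J)^2 = 0.26522500
s_max^2 = (4.6705 + sqrt(20.75267025))/2 = 4.61300494
s_min^2 = (4.6705 - sqrt(20.75267025))/2 = 0.05749506
kappa = s_max/s_min = sqrt(4.61300494/0.05749506) = 8.9573

8.9573


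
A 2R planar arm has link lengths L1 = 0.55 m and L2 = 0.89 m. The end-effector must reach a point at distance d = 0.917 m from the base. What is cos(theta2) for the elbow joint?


cos(th2) = (d^2 - L1^2 - L2^2)/(2*L1*L2) = (0.917^2 - 0.55^2 - 0.89^2)/(2*0.55*0.89) = -0.2592

-0.2592


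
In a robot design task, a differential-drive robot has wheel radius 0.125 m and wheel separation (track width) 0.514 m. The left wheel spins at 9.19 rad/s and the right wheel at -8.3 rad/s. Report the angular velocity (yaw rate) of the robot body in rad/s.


omega = r*(wR - wL)/L = 0.125*(-8.3 - (9.19))/0.514 = -4.2534

-4.2534 rad/s


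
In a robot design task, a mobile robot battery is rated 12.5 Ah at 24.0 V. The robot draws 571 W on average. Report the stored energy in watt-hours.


E = capacity * V = 12.5*24.0 = 300.0000

300.0000 Wh


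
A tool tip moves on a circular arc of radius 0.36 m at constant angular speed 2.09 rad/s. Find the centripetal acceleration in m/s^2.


a_c = omega^2 * r = 2.09^2 * 0.36 = 1.5725

1.5725 m/s^2


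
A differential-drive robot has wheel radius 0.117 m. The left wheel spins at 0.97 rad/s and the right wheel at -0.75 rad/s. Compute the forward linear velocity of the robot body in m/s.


v = r*(wR + wL)/2 = 0.117*(-0.75 + 0.97)/2 = 0.0129

0.0129 m/s


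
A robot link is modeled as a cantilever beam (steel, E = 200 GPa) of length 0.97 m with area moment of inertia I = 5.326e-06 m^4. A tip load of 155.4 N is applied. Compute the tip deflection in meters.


delta = F*L^3/(3*E*I) = 155.4*0.97^3/(3*2.000e+11*5.326e-06)
      = 141.8293842/3195600 = 4.4383e-05

4.4383e-05 m


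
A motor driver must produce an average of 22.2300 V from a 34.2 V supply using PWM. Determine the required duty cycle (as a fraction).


D = V_avg/V_supply = 22.2300/34.2 = 0.6500

0.6500


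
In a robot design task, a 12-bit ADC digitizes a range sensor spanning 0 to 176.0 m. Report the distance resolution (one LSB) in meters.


res = range / 2^n = 176.0/2^12 = 176.0/4096 = 0.0430

0.0430 m


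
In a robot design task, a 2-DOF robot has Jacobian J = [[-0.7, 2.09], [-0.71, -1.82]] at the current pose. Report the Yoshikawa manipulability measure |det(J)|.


det(J) = -0.7*-1.82 - (2.09)*(-0.71) = 2.7579
|det(J)| = 2.7579

2.7579


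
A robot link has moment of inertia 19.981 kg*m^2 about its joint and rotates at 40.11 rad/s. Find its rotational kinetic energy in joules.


KE = (1/2)*I*omega^2 = 0.5*19.981*40.11^2 = 16072.8373

16072.8373 J


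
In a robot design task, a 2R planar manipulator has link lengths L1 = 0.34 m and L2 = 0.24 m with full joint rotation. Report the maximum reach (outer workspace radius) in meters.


r_max = L1 + L2 = 0.34 + 0.24 = 0.5800

0.5800 m


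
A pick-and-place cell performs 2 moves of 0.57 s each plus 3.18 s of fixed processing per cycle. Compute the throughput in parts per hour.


T_cycle = 2*0.57 + 3.18 = 4.3200 s
rate = 3600/T = 833.3333

833.3333 parts/hour


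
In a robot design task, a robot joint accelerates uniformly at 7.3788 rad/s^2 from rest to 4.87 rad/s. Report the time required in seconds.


t = delta_omega / alpha = 4.87 / 7.3788 = 0.6600

0.6600 s


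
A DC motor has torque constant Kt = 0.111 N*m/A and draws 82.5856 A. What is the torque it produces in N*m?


tau = Kt * I = 0.111*82.5856 = 9.1670

9.1670 N*m


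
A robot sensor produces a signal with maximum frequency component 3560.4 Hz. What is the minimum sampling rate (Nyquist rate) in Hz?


f_s,min = 2*f_max = 2*3560.4 = 7120.8000

7120.8000 Hz


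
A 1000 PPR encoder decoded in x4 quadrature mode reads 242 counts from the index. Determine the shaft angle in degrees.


angle = counts * 360 / (PPR*4) = 242 * 360 / 4000 = 21.7800

21.7800 degrees


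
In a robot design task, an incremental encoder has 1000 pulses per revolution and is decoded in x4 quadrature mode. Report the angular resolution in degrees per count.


resolution = 360 / (PPR * 4) = 360 / 4000 = 0.0900

0.0900 degrees


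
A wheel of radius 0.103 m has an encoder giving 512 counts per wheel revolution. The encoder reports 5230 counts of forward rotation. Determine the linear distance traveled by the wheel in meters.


revs = 5230/512 = 10.214844
d = revs * 2*pi*r = 10.214844 * 2*pi*0.103 = 6.6107

6.6107 m


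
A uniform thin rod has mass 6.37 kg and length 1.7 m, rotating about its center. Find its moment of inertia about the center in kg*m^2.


I = (1/12)*m*L^2 = (1/12)*6.37*1.7^2 = 1.5341

1.5341 kg*m^2


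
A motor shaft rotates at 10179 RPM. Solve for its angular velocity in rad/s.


omega = 10179 * 2*pi/60 = 1065.9424

1065.9424 rad/s


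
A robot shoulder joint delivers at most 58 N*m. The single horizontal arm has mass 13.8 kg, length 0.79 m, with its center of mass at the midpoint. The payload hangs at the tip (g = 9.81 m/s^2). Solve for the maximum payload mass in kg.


tau_arm = m_arm*g*(L/2) = 13.8*9.81*0.79/2 = 53.4743 N*m
tau_payload = tau_max - tau_arm = 58 - 53.4743 = 4.5257
m_payload = tau_payload / (g*L) = 4.5257 / (9.81*0.79) = 0.5840

0.5840 kg


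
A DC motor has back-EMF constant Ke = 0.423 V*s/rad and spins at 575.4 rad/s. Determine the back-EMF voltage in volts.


V_emf = Ke * omega = 0.423*575.4 = 243.3942

243.3942 V


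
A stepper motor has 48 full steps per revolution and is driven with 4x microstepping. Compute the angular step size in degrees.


step = 360/(48*4) = 360/192 = 1.8750

1.8750 degrees


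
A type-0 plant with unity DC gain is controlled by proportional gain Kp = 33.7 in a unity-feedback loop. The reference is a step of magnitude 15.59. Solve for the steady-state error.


e_ss = R/(1 + Kp) = 15.59/(1 + 33.7) = 15.59/34.7000 = 0.4493

0.4493


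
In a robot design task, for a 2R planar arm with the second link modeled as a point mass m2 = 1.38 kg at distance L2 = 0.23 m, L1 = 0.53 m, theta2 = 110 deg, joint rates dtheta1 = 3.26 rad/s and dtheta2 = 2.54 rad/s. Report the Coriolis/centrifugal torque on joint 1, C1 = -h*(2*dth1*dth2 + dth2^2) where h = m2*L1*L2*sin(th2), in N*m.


h = m2*L1*L2*sin(th2) = 1.38*0.53*0.23*sin(110 deg) = 0.158077
C1 = -h*(2*3.26*2.54 + 2.54^2) = -0.158077*23.0124 = -3.6377

-3.6377 N*m
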